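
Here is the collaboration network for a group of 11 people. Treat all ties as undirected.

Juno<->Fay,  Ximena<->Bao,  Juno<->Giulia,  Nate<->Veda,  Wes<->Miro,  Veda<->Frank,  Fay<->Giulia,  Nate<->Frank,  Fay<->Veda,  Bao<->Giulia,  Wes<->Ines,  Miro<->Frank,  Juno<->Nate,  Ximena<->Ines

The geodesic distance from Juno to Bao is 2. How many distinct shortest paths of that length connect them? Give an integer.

1

The shortest distance is 2, and the only length-2 path is Juno–Giulia–Bao. So there is exactly 1 shortest path.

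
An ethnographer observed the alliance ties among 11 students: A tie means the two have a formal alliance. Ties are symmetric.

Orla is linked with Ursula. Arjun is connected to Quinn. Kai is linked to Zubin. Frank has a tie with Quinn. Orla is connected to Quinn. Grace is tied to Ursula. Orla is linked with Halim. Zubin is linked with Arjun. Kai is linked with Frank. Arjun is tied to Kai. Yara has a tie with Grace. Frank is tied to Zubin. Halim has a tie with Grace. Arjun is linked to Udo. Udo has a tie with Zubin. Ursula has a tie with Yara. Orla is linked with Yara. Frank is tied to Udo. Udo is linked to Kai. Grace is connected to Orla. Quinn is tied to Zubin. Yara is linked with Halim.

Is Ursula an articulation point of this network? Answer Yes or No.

No

Even without Ursula, every remaining node can still reach every other (the residual graph is connected), so Ursula is not a cut vertex.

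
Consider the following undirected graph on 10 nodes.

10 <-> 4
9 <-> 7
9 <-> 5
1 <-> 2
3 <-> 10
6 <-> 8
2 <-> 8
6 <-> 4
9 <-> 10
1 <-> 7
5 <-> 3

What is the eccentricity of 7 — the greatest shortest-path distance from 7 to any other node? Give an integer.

4

Distances from 7: 1:1, 2:2, 3:3, 4:3, 5:2, 6:4, 8:3, 9:1, 10:2.
The largest is 4 (to 6), so the eccentricity of 7 is 4.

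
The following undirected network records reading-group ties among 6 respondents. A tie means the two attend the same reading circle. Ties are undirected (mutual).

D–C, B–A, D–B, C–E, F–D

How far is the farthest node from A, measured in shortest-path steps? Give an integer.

Distances from A: B:1, C:3, D:2, E:4, F:3.
The largest is 4 (to E), so the eccentricity of A is 4.

4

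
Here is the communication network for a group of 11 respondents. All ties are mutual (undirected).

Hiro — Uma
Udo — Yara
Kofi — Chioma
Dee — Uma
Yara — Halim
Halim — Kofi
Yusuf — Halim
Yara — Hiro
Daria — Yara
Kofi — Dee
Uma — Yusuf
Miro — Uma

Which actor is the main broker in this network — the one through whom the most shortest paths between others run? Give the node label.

Unnormalized betweenness of each node: Chioma:0, Daria:0, Dee:5, Halim:27/2, Hiro:15/2, Kofi:23/2, Miro:0, Udo:0, Uma:29/2, Yara:19, Yusuf:2.
Yara has the largest value, 19, making it the main broker — the node through which the most shortest paths run.

Yara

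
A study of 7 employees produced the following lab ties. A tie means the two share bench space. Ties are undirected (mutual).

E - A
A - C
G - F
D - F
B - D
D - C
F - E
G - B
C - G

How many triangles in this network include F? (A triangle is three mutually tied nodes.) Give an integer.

0

F's neighbors are D, E, and G, but none of them are tied to each other, so no triangle contains F.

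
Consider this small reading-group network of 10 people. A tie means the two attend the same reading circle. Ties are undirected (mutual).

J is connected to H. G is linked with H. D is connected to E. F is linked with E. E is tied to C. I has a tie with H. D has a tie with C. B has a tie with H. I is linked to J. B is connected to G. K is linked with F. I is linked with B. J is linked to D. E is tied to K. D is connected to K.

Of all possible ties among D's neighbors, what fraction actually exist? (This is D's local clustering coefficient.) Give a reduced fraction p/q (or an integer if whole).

D's neighbors: C, E, J, and K (k = 4).
Possible neighbor pairs: C(4,2) = 6. Edges among them: C–E, E–K → e = 2.
Clustering(D) = 2/6 = 1/3.

1/3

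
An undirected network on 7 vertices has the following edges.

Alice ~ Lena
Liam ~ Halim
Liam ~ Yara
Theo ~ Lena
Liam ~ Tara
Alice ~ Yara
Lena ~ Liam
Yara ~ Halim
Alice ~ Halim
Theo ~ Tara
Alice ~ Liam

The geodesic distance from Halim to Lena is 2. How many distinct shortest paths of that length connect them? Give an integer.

The shortest distance is 2. The length-2 paths are: Halim–Alice–Lena; Halim–Liam–Lena.
That gives 2 distinct shortest paths.

2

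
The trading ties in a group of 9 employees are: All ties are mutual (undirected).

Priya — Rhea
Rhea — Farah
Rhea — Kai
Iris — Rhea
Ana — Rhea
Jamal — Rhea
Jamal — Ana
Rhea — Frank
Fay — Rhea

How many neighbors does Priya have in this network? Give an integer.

1

Priya is directly tied to Rhea. That is 1 neighbor, so the degree of Priya is 1.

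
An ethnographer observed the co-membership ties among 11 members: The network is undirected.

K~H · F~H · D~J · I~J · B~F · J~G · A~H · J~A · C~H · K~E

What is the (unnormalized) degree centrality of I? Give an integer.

I is directly tied to J. That is 1 neighbor, so the degree of I is 1.

1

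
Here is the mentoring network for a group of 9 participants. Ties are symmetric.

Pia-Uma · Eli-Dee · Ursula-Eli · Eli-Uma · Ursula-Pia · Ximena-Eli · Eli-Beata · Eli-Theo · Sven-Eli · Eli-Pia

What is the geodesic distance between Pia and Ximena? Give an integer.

One shortest route is Pia – Eli – Ximena, which uses 2 edges, and Pia and Ximena are not directly tied, so nothing shorter exists. So d(Pia,Ximena) = 2.

2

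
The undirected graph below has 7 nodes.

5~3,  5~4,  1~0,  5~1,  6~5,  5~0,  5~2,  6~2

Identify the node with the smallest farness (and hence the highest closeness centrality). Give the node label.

5

Farness (sum of distances to all others) for each node — 0:10, 1:10, 2:10, 3:11, 4:11, 5:6, 6:10.
The smallest farness is 6, for 5, so 5 has the highest closeness.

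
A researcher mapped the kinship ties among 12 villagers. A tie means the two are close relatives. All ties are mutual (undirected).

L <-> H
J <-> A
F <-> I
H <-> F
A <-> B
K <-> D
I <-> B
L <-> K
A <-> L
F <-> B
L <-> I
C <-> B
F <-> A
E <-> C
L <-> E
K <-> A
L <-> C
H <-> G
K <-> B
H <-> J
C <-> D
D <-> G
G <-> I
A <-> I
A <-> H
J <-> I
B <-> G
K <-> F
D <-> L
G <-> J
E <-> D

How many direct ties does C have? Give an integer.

4

C is directly tied to B, D, E, and L. That is 4 neighbors, so the degree of C is 4.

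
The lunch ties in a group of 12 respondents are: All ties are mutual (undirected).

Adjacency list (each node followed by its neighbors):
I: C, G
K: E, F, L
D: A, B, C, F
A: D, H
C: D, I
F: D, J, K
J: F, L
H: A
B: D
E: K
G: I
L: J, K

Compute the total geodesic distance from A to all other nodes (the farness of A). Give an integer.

Distances from A: B:2, C:2, D:1, E:4, F:2, G:4, H:1, I:3, J:3, K:3, L:4.
Sum = 2 + 2 + 1 + 4 + 2 + 4 + 1 + 3 + 3 + 3 + 4 = 29.

29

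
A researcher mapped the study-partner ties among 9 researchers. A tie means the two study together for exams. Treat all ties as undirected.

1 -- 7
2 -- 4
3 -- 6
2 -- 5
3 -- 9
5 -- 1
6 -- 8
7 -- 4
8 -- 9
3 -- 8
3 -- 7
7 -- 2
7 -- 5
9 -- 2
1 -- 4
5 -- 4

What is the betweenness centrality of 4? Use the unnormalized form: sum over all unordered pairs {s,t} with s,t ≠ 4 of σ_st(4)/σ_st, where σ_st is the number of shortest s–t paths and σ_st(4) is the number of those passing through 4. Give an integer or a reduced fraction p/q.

7/12

Pairs whose geodesics pass through 4 — 2–1: 1/3; 1–9: 1/4.
All other pairs contribute 0.
Summing the contributions gives betweenness(4) = 7/12.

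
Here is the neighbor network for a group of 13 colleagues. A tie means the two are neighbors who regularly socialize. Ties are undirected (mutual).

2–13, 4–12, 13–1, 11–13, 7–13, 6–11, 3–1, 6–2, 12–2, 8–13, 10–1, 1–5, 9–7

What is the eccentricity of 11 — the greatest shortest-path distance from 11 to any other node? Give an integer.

Distances from 11: 1:2, 2:2, 3:3, 4:4, 5:3, 6:1, 7:2, 8:2, 9:3, 10:3, 12:3, 13:1.
The largest is 4 (to 4), so the eccentricity of 11 is 4.

4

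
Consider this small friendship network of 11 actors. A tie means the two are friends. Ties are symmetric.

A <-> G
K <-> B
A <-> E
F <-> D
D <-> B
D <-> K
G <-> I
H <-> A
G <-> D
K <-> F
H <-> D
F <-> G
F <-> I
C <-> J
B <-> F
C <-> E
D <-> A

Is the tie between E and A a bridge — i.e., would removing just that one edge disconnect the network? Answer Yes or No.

Without the E–A edge there is no alternate route between E and A, so the network disconnects. It is a bridge.

Yes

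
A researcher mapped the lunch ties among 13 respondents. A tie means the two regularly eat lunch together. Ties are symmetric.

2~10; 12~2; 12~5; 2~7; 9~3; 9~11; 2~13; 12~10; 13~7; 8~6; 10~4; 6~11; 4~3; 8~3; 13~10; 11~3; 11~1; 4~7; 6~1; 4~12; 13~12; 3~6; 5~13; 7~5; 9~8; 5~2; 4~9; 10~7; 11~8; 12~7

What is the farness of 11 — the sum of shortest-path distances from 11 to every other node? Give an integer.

28

Distances from 11: 1:1, 2:4, 3:1, 4:2, 5:4, 6:1, 7:3, 8:1, 9:1, 10:3, 12:3, 13:4.
Sum = 1 + 4 + 1 + 2 + 4 + 1 + 3 + 1 + 1 + 3 + 3 + 4 = 28.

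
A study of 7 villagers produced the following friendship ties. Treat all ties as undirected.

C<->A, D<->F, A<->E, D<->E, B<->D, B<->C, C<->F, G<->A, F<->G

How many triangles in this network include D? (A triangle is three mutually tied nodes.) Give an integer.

0

D's neighbors are B, E, and F, but none of them are tied to each other, so no triangle contains D.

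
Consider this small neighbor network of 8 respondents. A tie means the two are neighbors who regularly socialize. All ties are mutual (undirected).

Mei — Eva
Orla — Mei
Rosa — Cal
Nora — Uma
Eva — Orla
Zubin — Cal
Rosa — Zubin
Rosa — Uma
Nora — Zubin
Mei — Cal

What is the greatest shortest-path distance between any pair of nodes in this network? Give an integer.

Eccentricity of each node (its greatest distance to any other): Cal:2, Eva:4, Mei:3, Nora:4, Orla:4, Rosa:3, Uma:4, Zubin:3.
The maximum eccentricity is 4, realized for instance by the pair Orla–Uma via Orla – Mei – Cal – Rosa – Uma. So the diameter is 4.

4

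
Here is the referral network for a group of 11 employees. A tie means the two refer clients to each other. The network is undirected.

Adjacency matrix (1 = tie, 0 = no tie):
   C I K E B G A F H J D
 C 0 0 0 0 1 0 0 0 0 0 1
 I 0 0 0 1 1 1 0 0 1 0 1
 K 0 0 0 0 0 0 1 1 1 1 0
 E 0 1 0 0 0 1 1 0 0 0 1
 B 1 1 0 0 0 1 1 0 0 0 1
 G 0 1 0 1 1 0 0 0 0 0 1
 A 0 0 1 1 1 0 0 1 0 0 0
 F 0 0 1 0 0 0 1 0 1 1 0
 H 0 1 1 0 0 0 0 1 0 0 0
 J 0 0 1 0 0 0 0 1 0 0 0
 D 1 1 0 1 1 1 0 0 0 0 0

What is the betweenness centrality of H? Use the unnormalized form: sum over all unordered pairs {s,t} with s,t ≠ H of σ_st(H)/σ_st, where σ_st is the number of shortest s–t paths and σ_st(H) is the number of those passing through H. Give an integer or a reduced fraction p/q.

5

Pairs whose geodesics pass through H — I–K: 1; I–F: 1; I–J: 2/2; K–G: 1/3; K–D: 1/3; G–F: 1/3; G–J: 2/6; F–D: 1/3; J–D: 2/6.
All other pairs contribute 0.
Summing the contributions gives betweenness(H) = 5.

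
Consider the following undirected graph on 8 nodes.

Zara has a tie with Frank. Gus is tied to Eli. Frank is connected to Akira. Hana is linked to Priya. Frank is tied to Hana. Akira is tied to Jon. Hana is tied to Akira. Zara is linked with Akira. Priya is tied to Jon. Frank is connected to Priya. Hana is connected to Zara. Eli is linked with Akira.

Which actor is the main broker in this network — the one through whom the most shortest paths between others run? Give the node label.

Akira

Unnormalized betweenness of each node: Akira:12, Eli:6, Frank:3/2, Gus:0, Hana:3/2, Jon:1, Priya:1, Zara:0.
Akira has the largest value, 12, making it the main broker — the node through which the most shortest paths run.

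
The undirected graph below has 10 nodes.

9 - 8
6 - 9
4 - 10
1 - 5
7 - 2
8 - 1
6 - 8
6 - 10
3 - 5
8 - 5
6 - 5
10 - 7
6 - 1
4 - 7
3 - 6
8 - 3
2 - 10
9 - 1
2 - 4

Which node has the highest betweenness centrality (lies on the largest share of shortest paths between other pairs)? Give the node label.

Unnormalized betweenness of each node: 1:1/3, 2:0, 3:0, 4:0, 5:1/3, 6:127/6, 7:0, 8:7/6, 9:0, 10:18.
6 has the largest value, 127/6, making it the main broker — the node through which the most shortest paths run.

6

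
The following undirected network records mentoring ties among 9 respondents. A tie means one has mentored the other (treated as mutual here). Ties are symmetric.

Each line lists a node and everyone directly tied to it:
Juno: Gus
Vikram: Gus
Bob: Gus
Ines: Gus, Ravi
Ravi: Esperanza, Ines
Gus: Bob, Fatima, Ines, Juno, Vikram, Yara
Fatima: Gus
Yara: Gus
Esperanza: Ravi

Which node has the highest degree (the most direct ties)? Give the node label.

Degrees — Bob:1, Esperanza:1, Fatima:1, Gus:6, Ines:2, Juno:1, Ravi:2, Vikram:1, Yara:1.
The maximum is 6, attained only by Gus.

Gus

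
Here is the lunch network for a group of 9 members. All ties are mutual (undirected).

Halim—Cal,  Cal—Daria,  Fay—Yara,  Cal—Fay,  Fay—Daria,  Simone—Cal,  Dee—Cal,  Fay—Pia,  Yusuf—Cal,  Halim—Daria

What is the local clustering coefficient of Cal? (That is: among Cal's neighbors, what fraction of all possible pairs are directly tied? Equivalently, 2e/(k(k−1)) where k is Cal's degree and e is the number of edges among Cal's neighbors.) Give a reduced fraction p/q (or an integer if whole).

Cal's neighbors: Daria, Dee, Fay, Halim, Simone, and Yusuf (k = 6).
Possible neighbor pairs: C(6,2) = 15. Edges among them: Daria–Fay, Daria–Halim → e = 2.
Clustering(Cal) = 2/15.

2/15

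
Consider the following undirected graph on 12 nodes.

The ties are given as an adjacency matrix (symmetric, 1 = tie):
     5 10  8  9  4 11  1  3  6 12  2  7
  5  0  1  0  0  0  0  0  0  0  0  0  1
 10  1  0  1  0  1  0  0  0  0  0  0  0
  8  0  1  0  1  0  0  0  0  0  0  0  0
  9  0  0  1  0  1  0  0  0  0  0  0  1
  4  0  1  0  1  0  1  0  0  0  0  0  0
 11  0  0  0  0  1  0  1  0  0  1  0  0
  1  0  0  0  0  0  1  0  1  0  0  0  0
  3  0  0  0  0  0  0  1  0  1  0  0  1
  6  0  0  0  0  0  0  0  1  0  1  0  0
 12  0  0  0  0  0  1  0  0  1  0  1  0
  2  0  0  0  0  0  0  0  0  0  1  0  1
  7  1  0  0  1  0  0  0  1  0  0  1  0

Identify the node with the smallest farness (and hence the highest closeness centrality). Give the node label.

Farness (sum of distances to all others) for each node — 1:26, 2:24, 3:22, 4:22, 5:24, 6:27, 7:19, 8:29, 9:22, 10:25, 11:22, 12:24.
The smallest farness is 19, for 7, so 7 has the highest closeness.

7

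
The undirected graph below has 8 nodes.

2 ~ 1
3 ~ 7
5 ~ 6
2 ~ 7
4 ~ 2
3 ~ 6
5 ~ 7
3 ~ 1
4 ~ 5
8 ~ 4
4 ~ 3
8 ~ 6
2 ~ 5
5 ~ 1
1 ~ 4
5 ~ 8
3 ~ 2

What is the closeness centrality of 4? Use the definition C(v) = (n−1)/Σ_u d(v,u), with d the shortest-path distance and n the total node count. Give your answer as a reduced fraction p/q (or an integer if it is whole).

7/9

Distances from 4: 1:1, 2:1, 3:1, 5:1, 6:2, 7:2, 8:1. Sum = 9.
n = 8, so closeness = 7/9.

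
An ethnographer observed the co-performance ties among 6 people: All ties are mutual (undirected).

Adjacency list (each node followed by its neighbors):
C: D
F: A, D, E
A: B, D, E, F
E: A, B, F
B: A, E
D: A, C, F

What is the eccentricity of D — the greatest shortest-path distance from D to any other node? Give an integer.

2

Distances from D: A:1, B:2, C:1, E:2, F:1.
The largest is 2 (to E and B), so the eccentricity of D is 2.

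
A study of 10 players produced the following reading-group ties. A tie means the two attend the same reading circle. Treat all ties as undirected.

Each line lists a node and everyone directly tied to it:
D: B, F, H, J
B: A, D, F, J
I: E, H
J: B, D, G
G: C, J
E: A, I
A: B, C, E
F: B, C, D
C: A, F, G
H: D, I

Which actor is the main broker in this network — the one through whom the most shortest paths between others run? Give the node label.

Unnormalized betweenness of each node: A:8, B:11/2, C:9/2, D:9, E:7/2, F:5/2, G:1, H:9/2, I:2, J:7/2.
D has the largest value, 9, making it the main broker — the node through which the most shortest paths run.

D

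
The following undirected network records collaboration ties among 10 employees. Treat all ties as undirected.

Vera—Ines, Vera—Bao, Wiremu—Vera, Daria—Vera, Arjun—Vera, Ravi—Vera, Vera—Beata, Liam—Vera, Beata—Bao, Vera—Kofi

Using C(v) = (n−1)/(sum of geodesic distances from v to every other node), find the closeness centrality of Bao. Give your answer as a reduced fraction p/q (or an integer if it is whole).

Distances from Bao: Arjun:2, Beata:1, Daria:2, Ines:2, Kofi:2, Liam:2, Ravi:2, Vera:1, Wiremu:2. Sum = 16.
n = 10, so closeness = 9/16.

9/16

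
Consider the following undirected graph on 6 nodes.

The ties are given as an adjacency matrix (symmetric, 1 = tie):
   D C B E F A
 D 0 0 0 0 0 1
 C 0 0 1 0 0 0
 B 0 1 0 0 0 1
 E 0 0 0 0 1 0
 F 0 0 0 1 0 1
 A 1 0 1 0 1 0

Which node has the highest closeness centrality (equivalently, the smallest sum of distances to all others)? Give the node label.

A

Farness (sum of distances to all others) for each node — A:7, B:9, C:13, D:11, E:13, F:9.
The smallest farness is 7, for A, so A has the highest closeness.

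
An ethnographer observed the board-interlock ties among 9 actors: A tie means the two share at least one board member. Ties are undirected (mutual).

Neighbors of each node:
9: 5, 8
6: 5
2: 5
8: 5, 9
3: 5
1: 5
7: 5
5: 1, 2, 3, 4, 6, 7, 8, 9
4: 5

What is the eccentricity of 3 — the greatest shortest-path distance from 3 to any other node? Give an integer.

Distances from 3: 1:2, 2:2, 4:2, 5:1, 6:2, 7:2, 8:2, 9:2.
The largest is 2 (to 4, 2, 1, 7, 6, 8, and 9), so the eccentricity of 3 is 2.

2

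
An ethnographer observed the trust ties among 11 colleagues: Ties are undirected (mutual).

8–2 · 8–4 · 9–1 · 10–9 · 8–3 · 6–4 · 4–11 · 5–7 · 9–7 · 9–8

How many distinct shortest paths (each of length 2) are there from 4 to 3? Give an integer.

The shortest distance is 2, and the only length-2 path is 4–8–3. So there is exactly 1 shortest path.

1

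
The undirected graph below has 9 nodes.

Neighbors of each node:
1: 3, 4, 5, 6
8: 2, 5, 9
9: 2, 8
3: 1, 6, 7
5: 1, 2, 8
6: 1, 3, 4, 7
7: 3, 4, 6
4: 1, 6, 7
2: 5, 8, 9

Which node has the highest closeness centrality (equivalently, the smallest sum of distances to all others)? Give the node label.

1

Farness (sum of distances to all others) for each node — 1:13, 2:18, 3:17, 4:17, 5:14, 6:16, 7:21, 8:18, 9:24.
The smallest farness is 13, for 1, so 1 has the highest closeness.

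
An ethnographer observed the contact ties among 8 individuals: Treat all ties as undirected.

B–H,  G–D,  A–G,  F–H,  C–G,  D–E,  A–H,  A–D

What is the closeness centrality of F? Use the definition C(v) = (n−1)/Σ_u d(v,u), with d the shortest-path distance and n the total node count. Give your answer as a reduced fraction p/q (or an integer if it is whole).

7/19

Distances from F: A:2, B:2, C:4, D:3, E:4, G:3, H:1. Sum = 19.
n = 8, so closeness = 7/19.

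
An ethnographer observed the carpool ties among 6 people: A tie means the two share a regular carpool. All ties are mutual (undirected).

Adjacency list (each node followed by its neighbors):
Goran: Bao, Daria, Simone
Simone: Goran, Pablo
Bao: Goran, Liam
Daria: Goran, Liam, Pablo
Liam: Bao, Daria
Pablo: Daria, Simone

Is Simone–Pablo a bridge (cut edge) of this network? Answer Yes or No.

No

Even without that edge, Simone still reaches Pablo via Simone – Goran – Daria – Pablo, so the network stays connected. Not a bridge.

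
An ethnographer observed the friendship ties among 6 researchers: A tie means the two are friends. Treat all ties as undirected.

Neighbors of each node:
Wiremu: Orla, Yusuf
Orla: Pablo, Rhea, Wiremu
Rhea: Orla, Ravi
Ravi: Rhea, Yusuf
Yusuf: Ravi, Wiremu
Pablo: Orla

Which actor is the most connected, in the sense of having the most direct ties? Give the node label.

Orla

Degrees — Orla:3, Pablo:1, Ravi:2, Rhea:2, Wiremu:2, Yusuf:2.
The maximum is 3, attained only by Orla.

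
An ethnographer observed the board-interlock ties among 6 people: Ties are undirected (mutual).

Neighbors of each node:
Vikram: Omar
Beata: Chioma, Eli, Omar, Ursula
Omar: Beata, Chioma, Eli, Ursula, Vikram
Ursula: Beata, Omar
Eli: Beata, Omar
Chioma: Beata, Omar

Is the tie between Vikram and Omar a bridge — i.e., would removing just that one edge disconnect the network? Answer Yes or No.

Yes

Without the Vikram–Omar edge there is no alternate route between Vikram and Omar, so the network disconnects. It is a bridge.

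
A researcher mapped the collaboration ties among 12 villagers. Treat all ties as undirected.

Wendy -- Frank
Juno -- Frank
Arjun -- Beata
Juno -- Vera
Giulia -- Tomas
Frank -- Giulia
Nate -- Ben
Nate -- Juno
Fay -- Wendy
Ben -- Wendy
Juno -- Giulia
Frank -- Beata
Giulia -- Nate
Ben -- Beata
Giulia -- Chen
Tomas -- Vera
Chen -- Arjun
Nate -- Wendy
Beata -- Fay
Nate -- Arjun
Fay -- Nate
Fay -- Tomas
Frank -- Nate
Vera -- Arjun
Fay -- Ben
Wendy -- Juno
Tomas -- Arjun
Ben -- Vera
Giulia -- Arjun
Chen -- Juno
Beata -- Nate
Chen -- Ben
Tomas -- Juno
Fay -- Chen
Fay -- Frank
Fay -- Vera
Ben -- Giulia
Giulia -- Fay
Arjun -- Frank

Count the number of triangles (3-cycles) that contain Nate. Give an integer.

17

Nate's neighbors: Arjun, Beata, Ben, Fay, Frank, Giulia, Juno, and Wendy.
Neighbor pairs that are themselves tied: Nate–Arjun–Beata; Nate–Arjun–Frank; Nate–Arjun–Giulia; Nate–Beata–Ben; Nate–Beata–Fay; Nate–Beata–Frank; Nate–Ben–Fay; Nate–Ben–Giulia; Nate–Ben–Wendy; Nate–Fay–Frank; Nate–Fay–Giulia; Nate–Fay–Wendy; Nate–Frank–Giulia; Nate–Frank–Juno; Nate–Frank–Wendy; Nate–Giulia–Juno; Nate–Juno–Wendy. Each forms one triangle with Nate, for 17 in total.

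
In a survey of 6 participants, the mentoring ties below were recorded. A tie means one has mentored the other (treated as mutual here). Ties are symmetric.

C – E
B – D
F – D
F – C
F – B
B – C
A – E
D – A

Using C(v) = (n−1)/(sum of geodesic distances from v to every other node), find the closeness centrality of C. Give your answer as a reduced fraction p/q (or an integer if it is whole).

Distances from C: A:2, B:1, D:2, E:1, F:1. Sum = 7.
n = 6, so closeness = 5/7.

5/7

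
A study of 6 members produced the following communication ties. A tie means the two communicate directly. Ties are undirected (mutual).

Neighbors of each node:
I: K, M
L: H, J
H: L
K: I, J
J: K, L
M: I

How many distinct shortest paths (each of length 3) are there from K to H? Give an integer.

1

The shortest distance is 3, and the only length-3 path is K–J–L–H. So there is exactly 1 shortest path.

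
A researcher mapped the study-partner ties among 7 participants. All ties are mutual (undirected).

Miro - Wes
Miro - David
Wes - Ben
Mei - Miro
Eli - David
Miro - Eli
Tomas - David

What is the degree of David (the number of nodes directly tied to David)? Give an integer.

David is directly tied to Eli, Miro, and Tomas. That is 3 neighbors, so the degree of David is 3.

3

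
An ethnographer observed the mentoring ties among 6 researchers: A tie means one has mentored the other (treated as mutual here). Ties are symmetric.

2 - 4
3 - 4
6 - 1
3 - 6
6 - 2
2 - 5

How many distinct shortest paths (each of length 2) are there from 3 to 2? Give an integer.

The shortest distance is 2. The length-2 paths are: 3–4–2; 3–6–2.
That gives 2 distinct shortest paths.

2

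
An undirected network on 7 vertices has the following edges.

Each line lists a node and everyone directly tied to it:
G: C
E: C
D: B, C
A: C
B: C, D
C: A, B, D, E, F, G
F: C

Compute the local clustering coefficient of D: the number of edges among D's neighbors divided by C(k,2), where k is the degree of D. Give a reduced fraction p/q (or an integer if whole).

D's neighbors: B and C (k = 2).
Possible neighbor pairs: C(2,2) = 1. Edges among them: B–C → e = 1.
Clustering(D) = 1/1.

1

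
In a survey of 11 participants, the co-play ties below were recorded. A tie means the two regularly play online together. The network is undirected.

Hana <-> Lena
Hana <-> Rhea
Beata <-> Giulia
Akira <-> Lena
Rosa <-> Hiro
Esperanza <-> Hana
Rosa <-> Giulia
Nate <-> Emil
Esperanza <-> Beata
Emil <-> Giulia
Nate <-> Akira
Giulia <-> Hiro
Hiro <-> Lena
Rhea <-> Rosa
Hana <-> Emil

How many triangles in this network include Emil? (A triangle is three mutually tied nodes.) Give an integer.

0

Emil's neighbors are Giulia, Hana, and Nate, but none of them are tied to each other, so no triangle contains Emil.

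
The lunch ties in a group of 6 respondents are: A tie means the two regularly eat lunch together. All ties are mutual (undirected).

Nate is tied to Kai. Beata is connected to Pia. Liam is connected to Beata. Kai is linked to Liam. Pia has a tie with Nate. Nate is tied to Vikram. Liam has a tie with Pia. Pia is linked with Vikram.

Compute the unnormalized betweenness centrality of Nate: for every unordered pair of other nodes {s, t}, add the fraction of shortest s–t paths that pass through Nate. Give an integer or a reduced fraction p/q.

Pairs whose geodesics pass through Nate — Pia–Kai: 1/2; Vikram–Kai: 1.
All other pairs contribute 0.
Summing the contributions gives betweenness(Nate) = 3/2.

3/2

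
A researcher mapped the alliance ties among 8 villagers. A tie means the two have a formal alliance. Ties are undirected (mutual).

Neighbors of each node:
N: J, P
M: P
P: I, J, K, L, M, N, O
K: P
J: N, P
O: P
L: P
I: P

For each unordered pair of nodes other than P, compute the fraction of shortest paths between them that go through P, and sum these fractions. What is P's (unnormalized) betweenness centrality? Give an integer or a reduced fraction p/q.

Pairs whose geodesics pass through P — L–O: 1; L–J: 1; L–M: 1; L–I: 1; L–N: 1; L–K: 1; O–J: 1; O–M: 1; O–I: 1; O–N: 1; O–K: 1; J–M: 1; J–I: 1; J–K: 1 … (+6 more pairs).
All other pairs contribute 0.
Summing the contributions gives betweenness(P) = 20.

20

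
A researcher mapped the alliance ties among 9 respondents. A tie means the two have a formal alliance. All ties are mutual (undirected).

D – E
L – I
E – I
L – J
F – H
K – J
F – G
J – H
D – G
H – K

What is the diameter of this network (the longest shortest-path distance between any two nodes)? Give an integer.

4

Eccentricity of each node (its greatest distance to any other): D:4, E:4, F:4, G:4, H:4, I:4, J:4, K:4, L:4.
The maximum eccentricity is 4, realized for instance by the pair E–H via E – D – G – F – H. So the diameter is 4.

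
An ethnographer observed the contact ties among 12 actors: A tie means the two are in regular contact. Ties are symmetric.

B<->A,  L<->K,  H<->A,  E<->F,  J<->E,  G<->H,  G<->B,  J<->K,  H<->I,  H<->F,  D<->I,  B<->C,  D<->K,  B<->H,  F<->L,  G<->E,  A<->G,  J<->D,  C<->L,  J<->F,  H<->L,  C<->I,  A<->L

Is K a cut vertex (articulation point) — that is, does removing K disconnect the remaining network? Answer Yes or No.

No

Even without K, every remaining node can still reach every other (the residual graph is connected), so K is not a cut vertex.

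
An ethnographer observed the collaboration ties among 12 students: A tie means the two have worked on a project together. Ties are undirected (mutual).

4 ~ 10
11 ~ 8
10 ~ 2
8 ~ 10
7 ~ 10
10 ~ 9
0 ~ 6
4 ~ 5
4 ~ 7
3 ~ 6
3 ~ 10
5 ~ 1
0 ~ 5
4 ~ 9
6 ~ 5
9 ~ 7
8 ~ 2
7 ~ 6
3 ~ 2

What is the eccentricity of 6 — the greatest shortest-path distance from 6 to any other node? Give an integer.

Distances from 6: 0:1, 1:2, 2:2, 3:1, 4:2, 5:1, 7:1, 8:3, 9:2, 10:2, 11:4.
The largest is 4 (to 11), so the eccentricity of 6 is 4.

4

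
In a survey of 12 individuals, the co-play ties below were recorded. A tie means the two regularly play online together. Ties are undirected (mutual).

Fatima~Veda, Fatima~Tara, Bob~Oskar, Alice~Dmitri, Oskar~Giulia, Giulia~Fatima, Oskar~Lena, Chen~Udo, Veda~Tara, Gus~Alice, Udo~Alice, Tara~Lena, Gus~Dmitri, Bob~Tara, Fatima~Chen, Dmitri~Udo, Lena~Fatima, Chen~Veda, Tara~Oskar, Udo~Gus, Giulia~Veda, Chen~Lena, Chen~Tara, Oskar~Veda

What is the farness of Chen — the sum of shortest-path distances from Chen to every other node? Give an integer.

Distances from Chen: Alice:2, Bob:2, Dmitri:2, Fatima:1, Giulia:2, Gus:2, Lena:1, Oskar:2, Tara:1, Udo:1, Veda:1.
Sum = 2 + 2 + 2 + 1 + 2 + 2 + 1 + 2 + 1 + 1 + 1 = 17.

17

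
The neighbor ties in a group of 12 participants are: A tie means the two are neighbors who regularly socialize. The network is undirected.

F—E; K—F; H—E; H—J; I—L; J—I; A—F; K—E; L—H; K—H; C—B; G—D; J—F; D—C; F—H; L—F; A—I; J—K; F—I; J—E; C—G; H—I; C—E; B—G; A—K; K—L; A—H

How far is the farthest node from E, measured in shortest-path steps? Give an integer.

2

Distances from E: A:2, B:2, C:1, D:2, F:1, G:2, H:1, I:2, J:1, K:1, L:2.
The largest is 2 (to L, I, A, B, G, and D), so the eccentricity of E is 2.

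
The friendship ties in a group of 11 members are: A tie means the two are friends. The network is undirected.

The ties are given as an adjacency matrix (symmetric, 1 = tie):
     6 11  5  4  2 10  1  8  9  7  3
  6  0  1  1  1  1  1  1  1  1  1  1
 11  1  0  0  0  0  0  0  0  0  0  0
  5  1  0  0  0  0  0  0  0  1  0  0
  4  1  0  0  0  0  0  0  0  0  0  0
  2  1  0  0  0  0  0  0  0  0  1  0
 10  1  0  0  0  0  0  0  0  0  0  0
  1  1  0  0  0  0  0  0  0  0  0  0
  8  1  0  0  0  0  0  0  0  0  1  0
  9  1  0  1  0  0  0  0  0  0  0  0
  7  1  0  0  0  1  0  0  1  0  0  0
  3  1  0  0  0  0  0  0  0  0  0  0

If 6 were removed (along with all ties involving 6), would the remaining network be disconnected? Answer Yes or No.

Removing 6 leaves {11} with no path to {5 and 9}, so the network splits into 7 components. 6 is a cut vertex.

Yes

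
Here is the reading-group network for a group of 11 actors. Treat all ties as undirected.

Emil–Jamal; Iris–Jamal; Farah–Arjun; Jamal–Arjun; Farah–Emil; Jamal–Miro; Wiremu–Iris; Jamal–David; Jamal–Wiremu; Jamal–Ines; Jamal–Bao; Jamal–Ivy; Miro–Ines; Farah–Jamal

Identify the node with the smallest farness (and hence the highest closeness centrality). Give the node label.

Jamal

Farness (sum of distances to all others) for each node — Arjun:18, Bao:19, David:19, Emil:18, Farah:17, Ines:18, Iris:18, Ivy:19, Jamal:10, Miro:18, Wiremu:18.
The smallest farness is 10, for Jamal, so Jamal has the highest closeness.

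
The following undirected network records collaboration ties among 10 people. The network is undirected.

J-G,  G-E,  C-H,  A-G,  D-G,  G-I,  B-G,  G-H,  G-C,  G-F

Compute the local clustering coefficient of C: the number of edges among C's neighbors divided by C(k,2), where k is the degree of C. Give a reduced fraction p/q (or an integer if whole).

1

C's neighbors: G and H (k = 2).
Possible neighbor pairs: C(2,2) = 1. Edges among them: G–H → e = 1.
Clustering(C) = 1/1.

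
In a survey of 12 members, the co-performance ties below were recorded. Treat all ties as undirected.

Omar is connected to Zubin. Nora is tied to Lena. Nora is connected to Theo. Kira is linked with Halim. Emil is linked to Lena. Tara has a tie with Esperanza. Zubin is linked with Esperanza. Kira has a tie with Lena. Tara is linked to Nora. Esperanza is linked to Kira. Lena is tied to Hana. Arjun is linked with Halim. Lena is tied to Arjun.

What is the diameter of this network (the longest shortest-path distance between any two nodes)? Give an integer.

5

Eccentricity of each node (its greatest distance to any other): Arjun:5, Emil:5, Esperanza:3, Halim:4, Hana:5, Kira:3, Lena:4, Nora:4, Omar:5, Tara:3, Theo:5, Zubin:4.
The maximum eccentricity is 5, realized for instance by the pair Theo–Omar via Theo – Nora – Tara – Esperanza – Zubin – Omar. So the diameter is 5.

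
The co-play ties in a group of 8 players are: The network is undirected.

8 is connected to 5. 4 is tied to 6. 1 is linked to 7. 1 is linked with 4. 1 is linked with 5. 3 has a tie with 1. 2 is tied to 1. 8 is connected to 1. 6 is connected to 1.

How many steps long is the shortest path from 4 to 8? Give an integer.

2

One shortest route is 4 – 1 – 8, which uses 2 edges, and 4 and 8 are not directly tied, so nothing shorter exists. So d(4,8) = 2.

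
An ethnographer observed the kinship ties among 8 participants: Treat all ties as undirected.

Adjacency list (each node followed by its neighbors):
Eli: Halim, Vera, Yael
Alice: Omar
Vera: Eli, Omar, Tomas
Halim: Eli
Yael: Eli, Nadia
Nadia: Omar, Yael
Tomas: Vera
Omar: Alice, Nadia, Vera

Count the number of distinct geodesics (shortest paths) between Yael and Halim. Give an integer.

The shortest distance is 2, and the only length-2 path is Yael–Eli–Halim. So there is exactly 1 shortest path.

1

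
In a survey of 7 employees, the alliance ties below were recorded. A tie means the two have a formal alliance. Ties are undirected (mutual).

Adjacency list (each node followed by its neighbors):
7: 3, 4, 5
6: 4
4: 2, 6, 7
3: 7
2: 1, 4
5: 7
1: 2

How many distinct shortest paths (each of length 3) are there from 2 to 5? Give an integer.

The shortest distance is 3, and the only length-3 path is 2–4–7–5. So there is exactly 1 shortest path.

1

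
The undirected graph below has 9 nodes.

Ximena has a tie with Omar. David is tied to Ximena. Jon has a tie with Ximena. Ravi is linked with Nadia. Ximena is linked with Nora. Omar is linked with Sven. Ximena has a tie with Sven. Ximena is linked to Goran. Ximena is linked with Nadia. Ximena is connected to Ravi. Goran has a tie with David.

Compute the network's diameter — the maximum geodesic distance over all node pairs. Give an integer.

2

Eccentricity of each node (its greatest distance to any other): David:2, Goran:2, Jon:2, Nadia:2, Nora:2, Omar:2, Ravi:2, Sven:2, Ximena:1.
The maximum eccentricity is 2, realized for instance by the pair Jon–Nadia via Jon – Ximena – Nadia. So the diameter is 2.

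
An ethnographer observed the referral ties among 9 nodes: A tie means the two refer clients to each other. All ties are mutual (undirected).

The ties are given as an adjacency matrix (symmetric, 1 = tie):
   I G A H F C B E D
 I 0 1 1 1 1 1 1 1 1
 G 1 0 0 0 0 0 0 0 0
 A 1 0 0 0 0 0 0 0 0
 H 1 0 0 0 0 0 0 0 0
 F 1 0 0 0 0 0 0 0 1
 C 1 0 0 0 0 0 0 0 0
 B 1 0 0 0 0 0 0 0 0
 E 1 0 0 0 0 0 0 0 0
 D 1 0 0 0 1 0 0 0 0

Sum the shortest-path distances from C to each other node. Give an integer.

15

Distances from C: A:2, B:2, D:2, E:2, F:2, G:2, H:2, I:1.
Sum = 2 + 2 + 2 + 2 + 2 + 2 + 2 + 1 = 15.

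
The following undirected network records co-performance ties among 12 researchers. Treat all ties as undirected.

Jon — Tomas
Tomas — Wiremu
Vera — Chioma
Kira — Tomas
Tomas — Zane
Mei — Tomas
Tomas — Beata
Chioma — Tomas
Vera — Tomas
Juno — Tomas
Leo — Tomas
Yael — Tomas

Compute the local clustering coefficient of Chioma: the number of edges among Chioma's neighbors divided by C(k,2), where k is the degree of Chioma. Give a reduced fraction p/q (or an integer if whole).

1

Chioma's neighbors: Tomas and Vera (k = 2).
Possible neighbor pairs: C(2,2) = 1. Edges among them: Tomas–Vera → e = 1.
Clustering(Chioma) = 1/1.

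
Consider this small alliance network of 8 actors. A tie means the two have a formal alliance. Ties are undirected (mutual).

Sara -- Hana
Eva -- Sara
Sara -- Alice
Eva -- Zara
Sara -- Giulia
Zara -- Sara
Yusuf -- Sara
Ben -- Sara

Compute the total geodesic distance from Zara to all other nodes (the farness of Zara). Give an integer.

Distances from Zara: Alice:2, Ben:2, Eva:1, Giulia:2, Hana:2, Sara:1, Yusuf:2.
Sum = 2 + 2 + 1 + 2 + 2 + 1 + 2 = 12.

12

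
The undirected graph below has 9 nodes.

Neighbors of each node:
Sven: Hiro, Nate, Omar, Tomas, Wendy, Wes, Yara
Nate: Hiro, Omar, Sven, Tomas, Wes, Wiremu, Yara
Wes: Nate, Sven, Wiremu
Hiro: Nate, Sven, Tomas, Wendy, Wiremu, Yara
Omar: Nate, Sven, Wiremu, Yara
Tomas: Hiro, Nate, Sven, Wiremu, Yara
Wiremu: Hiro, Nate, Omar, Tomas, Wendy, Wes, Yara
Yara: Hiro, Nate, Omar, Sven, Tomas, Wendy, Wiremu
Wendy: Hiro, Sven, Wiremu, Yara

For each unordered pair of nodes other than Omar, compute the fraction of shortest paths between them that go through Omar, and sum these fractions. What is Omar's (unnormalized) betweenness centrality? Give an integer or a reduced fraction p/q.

Pairs whose geodesics pass through Omar — Wiremu–Sven: 1/7.
All other pairs contribute 0.
Summing the contributions gives betweenness(Omar) = 1/7.

1/7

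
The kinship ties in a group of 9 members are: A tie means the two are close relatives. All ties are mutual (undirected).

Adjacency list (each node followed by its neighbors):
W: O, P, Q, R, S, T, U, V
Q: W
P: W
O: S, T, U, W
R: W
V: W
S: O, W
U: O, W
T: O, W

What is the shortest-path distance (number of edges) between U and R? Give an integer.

One shortest route is U – W – R, which uses 2 edges, and U and R are not directly tied, so nothing shorter exists. So d(U,R) = 2.

2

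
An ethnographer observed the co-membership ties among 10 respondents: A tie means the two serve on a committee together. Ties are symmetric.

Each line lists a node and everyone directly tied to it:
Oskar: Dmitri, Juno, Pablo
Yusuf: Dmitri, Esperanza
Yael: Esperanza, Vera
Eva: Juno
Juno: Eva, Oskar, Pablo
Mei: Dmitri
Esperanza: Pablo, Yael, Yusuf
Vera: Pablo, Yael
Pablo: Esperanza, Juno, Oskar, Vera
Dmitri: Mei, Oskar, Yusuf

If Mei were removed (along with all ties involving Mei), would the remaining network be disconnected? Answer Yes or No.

Even without Mei, every remaining node can still reach every other (the residual graph is connected), so Mei is not a cut vertex.

No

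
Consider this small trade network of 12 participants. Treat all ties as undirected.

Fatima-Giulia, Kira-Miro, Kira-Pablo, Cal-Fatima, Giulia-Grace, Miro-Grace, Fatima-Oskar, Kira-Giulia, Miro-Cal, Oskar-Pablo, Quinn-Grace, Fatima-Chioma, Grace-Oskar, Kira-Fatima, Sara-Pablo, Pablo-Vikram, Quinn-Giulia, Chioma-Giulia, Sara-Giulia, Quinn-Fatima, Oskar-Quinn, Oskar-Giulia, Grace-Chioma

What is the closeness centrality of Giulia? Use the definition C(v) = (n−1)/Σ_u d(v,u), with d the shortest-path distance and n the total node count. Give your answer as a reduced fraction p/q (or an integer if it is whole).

Distances from Giulia: Cal:2, Chioma:1, Fatima:1, Grace:1, Kira:1, Miro:2, Oskar:1, Pablo:2, Quinn:1, Sara:1, Vikram:3. Sum = 16.
n = 12, so closeness = 11/16.

11/16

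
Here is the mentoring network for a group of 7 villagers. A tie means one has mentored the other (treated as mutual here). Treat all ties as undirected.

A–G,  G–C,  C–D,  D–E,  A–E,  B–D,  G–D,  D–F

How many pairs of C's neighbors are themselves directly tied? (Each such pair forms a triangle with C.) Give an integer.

1

C's neighbors: D and G.
Neighbor pairs that are themselves tied: C–D–G. Each forms one triangle with C, for 1 in total.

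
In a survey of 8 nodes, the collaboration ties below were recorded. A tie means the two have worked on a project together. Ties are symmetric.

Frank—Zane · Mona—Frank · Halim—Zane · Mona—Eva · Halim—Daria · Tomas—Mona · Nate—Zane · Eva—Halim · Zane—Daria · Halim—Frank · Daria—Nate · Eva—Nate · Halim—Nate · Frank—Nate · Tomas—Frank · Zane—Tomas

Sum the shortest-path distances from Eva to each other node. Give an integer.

Distances from Eva: Daria:2, Frank:2, Halim:1, Mona:1, Nate:1, Tomas:2, Zane:2.
Sum = 2 + 2 + 1 + 1 + 1 + 2 + 2 = 11.

11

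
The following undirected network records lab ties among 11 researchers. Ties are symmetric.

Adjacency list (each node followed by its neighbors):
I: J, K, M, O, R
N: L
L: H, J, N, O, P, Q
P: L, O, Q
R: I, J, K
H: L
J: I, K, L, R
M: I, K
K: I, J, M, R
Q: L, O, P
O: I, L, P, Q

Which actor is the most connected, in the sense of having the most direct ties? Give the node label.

L

Degrees — H:1, I:5, J:4, K:4, L:6, M:2, N:1, O:4, P:3, Q:3, R:3.
The maximum is 6, attained only by L.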